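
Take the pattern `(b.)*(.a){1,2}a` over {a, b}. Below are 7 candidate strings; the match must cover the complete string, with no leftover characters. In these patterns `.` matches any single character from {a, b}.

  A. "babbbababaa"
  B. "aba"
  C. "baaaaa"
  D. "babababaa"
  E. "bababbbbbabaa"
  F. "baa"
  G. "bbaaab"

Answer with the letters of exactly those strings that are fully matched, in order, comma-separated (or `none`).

A, D, E, F

A. "babbbababaa" → match
B. "aba" → no match — must end with "aa"
C. "baaaaa" → no match
D. "babababaa" → match
E → match
F. "baa" → match
G. "bbaaab" → no match — must end with "aa"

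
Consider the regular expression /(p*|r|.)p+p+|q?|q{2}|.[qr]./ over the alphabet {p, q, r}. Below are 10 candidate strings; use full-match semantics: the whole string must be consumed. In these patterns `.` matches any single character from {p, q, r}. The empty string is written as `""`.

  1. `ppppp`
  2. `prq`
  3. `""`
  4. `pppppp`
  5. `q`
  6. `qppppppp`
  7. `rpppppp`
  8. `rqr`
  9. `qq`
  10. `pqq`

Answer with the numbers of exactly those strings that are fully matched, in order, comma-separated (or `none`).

1 → match
2 → match
3 → match
4 → match
5 → match
6 → match
7 → match
8 → match
9 → match
10 → match

1, 2, 3, 4, 5, 6, 7, 8, 9, 10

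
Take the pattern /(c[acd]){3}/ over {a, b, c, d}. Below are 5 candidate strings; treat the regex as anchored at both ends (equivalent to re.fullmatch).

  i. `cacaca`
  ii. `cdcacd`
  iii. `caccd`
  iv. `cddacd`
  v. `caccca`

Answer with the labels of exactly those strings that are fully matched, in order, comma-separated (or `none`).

i, ii, v

i → match
ii → match
iii → no match
iv → no match
v → match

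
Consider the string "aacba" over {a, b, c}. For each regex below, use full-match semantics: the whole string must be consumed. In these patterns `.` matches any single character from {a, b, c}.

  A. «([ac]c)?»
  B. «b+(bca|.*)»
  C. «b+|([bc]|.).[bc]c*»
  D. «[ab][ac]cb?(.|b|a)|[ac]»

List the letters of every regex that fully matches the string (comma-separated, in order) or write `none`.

A → no match
B → no match — must start with "b"
C → no match
D → match

D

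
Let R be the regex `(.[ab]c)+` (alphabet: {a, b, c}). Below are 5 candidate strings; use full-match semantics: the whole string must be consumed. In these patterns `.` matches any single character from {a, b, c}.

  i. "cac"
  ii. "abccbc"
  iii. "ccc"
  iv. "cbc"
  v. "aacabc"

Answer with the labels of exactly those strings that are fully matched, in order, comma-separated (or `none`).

i, ii, iv, v

i → match
ii → match
iii → no match
iv → match
v → match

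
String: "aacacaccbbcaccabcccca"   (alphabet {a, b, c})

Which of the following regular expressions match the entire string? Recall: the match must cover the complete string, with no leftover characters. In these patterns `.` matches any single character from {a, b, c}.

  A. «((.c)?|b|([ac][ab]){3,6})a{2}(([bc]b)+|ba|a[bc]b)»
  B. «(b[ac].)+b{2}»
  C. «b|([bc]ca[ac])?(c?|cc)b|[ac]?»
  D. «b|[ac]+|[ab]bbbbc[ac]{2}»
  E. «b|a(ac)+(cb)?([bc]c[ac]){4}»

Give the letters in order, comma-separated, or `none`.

E

A → no match
B → no match — must start with "b"
C → no match
D → no match
E → match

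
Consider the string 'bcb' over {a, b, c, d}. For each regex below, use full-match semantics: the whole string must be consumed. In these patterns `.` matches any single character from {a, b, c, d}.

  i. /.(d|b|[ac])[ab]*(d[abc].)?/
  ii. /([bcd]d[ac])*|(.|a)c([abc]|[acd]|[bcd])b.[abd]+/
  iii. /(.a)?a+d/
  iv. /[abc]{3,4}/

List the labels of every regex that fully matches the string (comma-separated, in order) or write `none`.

i → match
ii → no match
iii → no match — must end with 'ad'
iv → match

i, iv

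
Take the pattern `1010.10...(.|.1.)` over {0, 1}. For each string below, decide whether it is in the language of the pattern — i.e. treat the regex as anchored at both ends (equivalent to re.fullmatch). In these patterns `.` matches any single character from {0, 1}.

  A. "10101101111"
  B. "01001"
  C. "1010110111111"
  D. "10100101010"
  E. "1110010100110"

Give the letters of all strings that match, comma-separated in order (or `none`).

A → match
B → no match — must start with "1010"
C → match
D → match
E → no match — must start with "1010"

A, C, D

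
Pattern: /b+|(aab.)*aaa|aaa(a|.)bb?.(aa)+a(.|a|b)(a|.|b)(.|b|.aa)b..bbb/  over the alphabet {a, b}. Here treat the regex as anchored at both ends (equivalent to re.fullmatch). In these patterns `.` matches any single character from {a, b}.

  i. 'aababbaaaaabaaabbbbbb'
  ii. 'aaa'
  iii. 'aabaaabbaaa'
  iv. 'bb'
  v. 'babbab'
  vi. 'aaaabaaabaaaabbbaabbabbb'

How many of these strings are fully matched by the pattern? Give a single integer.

i → no match
ii. 'aaa' → match
iii. 'aabaaabbaaa' → match
iv. 'bb' → match
v. 'babbab' → no match
vi → no match
Total matched: 3

3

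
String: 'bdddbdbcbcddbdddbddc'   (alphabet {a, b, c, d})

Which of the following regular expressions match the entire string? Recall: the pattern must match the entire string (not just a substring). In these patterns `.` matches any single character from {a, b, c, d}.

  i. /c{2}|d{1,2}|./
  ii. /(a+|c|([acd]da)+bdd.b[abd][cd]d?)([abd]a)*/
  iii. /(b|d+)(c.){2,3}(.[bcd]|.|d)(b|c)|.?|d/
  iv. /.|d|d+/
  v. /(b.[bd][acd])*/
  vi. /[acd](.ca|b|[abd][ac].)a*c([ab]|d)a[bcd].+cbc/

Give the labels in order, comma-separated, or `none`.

i → no match
ii → no match
iii → no match
iv → no match
v → match
vi → no match — must end with 'cbc'

v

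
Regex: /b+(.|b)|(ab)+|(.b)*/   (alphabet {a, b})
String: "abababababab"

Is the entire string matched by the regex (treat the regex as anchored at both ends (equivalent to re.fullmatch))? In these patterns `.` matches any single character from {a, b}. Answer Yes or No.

Yes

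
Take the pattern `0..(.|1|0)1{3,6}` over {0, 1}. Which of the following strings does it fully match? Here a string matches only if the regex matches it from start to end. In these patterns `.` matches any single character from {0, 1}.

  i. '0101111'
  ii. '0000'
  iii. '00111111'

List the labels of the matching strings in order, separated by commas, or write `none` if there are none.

i, iii

i → match
ii → no match — must end with '1'
iii → match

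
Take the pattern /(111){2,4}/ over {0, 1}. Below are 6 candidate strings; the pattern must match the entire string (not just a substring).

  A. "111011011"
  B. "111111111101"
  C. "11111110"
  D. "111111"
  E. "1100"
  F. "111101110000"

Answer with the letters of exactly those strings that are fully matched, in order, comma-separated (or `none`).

D

A → no match — must end with "111"
B → no match — must end with "111"
C → no match — must end with "111"
D → match
E → no match — must start with "111"
F → no match — must end with "111"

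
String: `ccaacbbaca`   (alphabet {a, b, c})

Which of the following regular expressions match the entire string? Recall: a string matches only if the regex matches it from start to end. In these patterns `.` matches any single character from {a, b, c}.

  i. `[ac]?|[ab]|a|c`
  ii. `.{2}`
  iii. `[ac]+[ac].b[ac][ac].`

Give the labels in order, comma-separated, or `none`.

iii

i → no match
ii → no match
iii → match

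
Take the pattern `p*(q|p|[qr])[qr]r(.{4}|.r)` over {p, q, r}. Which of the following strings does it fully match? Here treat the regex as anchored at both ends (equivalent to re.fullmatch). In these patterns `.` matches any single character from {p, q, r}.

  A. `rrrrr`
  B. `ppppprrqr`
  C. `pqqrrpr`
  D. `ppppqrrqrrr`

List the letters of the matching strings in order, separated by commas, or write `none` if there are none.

A → match
B → match
C → no match
D → match

A, B, D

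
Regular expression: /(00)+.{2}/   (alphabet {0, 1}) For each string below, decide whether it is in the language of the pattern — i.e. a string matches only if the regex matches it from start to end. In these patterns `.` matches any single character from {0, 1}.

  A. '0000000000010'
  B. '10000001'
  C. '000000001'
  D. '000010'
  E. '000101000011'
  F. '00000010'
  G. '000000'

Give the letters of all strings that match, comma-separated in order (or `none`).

A → no match
B → no match — must start with '00'
C → no match
D → match
E → no match
F → match
G → match

D, F, G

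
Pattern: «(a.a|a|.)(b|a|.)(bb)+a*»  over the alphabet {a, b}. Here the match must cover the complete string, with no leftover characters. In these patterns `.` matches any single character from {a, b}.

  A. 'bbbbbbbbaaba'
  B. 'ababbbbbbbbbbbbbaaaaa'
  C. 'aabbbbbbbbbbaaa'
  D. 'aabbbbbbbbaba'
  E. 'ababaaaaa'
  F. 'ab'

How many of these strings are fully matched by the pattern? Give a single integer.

2

A → no match
B → match
C → match
D → no match
E → no match
F → no match
Total matched: 2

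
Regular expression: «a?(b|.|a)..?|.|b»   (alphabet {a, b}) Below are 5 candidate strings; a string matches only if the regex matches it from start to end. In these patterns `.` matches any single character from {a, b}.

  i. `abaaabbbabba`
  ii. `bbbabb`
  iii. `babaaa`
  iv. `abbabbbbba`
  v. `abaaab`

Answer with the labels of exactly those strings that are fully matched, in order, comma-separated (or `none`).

none

i → no match
ii → no match
iii → no match
iv → no match
v → no match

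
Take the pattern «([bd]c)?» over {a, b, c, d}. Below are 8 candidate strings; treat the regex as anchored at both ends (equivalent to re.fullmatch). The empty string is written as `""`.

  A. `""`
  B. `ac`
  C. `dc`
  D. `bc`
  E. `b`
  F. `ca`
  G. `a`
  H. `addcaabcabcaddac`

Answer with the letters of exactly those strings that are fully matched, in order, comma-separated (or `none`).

A, C, D

A → match
B → no match
C → match
D → match
E → no match
F → no match
G → no match
H → no match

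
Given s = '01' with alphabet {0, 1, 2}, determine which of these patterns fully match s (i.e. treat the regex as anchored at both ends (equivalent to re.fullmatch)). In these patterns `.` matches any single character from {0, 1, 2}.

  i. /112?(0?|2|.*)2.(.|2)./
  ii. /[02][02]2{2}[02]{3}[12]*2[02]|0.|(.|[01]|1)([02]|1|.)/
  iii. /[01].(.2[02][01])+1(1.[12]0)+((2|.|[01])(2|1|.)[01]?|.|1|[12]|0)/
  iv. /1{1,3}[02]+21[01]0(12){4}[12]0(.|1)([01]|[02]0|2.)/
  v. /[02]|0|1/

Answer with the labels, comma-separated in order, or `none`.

ii

i → no match — must start with '11'
ii → match
iii → no match
iv → no match — must start with '1'
v → no match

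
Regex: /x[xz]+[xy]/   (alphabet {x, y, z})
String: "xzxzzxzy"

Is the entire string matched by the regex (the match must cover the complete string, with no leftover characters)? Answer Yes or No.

Yes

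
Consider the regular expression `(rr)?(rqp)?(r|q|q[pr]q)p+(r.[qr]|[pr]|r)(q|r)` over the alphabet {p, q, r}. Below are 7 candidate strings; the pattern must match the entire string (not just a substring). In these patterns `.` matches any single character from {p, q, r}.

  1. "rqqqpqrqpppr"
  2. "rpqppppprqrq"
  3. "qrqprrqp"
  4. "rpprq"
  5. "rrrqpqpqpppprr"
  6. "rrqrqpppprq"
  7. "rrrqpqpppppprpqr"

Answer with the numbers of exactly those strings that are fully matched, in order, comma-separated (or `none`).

4, 5, 6, 7

1 → no match
2 → no match
3 → no match
4 → match
5 → match
6 → match
7 → match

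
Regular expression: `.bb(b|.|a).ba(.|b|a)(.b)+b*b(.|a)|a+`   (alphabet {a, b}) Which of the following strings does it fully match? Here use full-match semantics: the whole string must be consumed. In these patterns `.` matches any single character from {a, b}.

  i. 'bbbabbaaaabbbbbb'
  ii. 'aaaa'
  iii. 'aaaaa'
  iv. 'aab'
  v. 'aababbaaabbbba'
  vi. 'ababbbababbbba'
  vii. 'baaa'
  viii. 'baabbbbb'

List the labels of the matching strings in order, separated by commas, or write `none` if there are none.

ii, iii

i → no match
ii → match
iii → match
iv → no match
v → no match
vi → no match
vii → no match
viii → no match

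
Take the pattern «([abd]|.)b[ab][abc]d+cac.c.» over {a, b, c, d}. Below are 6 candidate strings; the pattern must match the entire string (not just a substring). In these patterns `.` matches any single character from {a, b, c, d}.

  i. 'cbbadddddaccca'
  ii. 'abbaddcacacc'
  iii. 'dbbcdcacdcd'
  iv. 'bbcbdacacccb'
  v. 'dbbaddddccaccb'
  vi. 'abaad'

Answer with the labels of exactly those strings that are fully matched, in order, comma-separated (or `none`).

ii, iii

i → no match
ii → match
iii → match
iv → no match
v → no match
vi → no match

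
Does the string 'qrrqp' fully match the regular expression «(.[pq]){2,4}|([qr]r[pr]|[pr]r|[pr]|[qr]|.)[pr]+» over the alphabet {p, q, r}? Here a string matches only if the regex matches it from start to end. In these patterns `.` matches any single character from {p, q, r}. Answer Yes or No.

No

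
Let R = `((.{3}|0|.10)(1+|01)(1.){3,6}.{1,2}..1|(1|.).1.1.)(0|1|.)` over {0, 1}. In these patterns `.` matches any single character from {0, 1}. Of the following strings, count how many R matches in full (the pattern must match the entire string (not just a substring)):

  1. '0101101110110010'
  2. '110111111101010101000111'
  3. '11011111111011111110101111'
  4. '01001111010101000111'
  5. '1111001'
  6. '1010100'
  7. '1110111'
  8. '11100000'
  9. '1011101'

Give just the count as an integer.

7

1 → match
2 → match
3 → match
4 → match
5. '1111001' → no match
6. '1010100' → match
7. '1110111' → match
8. '11100000' → no match
9. '1011101' → match
Total matched: 7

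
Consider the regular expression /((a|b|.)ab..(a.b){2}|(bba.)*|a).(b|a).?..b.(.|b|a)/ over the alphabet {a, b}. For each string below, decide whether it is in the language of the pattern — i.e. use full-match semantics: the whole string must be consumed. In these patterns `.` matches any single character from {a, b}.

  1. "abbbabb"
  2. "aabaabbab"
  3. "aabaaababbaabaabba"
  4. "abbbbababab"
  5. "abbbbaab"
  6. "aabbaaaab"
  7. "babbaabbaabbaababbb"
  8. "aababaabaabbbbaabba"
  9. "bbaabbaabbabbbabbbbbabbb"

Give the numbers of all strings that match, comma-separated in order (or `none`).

2, 7, 8, 9

1. "abbbabb" → no match
2. "aabaabbab" → match
3 → no match
4. "abbbbababab" → no match
5. "abbbbaab" → no match
6. "aabbaaaab" → no match
7 → match
8 → match
9 → match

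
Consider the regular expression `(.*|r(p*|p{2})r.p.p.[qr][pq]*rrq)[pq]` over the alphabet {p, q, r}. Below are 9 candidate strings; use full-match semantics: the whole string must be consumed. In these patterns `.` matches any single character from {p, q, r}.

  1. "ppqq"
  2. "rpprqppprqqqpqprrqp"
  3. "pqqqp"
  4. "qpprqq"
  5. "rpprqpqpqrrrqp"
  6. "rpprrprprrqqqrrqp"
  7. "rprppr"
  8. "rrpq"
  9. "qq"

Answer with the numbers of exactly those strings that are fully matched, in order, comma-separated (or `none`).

1, 2, 3, 4, 5, 6, 8, 9

1 → match
2 → match
3 → match
4 → match
5 → match
6 → match
7 → no match
8 → match
9 → match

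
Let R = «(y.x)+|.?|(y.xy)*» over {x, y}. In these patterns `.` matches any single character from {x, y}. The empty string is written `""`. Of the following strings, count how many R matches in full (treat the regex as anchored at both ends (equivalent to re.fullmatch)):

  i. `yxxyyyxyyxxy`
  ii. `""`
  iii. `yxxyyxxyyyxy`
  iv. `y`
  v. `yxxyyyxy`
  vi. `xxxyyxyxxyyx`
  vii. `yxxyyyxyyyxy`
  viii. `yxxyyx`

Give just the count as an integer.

i → match
ii → match
iii → match
iv → match
v → match
vi → no match
vii → match
viii → match
Total matched: 7

7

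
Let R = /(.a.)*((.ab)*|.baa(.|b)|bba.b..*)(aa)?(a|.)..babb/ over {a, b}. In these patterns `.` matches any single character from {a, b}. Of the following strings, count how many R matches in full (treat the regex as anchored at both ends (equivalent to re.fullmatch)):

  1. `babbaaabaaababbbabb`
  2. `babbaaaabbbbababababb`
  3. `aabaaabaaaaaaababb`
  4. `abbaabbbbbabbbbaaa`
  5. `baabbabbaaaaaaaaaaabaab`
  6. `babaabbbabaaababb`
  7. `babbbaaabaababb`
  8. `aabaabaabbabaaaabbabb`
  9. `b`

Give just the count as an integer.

3

1 → no match
2 → no match
3 → match
4 → no match — must end with `babb`
5 → no match — must end with `babb`
6 → no match
7 → match
8 → match
9 → no match — must end with `babb`
Total matched: 3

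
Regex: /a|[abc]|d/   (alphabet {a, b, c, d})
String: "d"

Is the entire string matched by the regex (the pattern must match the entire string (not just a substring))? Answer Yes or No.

Yes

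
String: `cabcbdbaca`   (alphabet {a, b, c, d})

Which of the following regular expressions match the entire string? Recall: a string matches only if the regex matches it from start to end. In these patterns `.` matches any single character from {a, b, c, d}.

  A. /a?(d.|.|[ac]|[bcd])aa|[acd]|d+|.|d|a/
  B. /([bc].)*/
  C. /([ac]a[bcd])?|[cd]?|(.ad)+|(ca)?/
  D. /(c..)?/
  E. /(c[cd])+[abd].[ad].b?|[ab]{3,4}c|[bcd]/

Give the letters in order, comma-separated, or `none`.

A → no match
B → match
C → no match
D → no match
E → no match

B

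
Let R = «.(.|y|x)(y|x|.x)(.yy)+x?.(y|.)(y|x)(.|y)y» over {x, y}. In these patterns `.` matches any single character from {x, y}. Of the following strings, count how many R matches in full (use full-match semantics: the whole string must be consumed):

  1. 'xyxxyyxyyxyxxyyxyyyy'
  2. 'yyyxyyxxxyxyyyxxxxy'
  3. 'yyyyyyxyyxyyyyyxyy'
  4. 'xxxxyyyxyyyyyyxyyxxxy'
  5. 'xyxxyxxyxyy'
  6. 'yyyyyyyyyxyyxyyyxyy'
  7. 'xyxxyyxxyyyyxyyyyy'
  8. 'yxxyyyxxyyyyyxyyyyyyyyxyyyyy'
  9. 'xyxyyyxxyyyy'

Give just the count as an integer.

1

1 → no match
2 → no match
3 → no match
4 → no match
5 → no match
6 → no match
7 → no match
8 → no match
9 → match
Total matched: 1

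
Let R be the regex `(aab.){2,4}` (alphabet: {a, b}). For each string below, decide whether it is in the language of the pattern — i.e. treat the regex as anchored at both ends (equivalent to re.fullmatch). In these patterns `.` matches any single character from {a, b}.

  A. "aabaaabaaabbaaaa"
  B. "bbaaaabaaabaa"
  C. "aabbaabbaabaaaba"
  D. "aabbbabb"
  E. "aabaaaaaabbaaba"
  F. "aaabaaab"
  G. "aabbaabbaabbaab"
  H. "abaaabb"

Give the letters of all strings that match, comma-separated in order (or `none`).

C

A → no match
B → no match — must start with "aab"
C → match
D. "aabbbabb" → no match
E → no match
F. "aaabaaab" → no match — must start with "aab"
G → no match
H. "abaaabb" → no match — must start with "aab"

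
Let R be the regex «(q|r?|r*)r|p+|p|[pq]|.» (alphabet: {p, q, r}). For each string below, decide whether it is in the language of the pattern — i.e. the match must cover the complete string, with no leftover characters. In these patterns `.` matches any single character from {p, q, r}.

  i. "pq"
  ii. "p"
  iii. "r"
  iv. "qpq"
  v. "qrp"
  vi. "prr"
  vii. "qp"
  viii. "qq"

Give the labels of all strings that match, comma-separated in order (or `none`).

ii, iii

i. "pq" → no match
ii. "p" → match
iii. "r" → match
iv. "qpq" → no match
v. "qrp" → no match
vi. "prr" → no match
vii. "qp" → no match
viii. "qq" → no match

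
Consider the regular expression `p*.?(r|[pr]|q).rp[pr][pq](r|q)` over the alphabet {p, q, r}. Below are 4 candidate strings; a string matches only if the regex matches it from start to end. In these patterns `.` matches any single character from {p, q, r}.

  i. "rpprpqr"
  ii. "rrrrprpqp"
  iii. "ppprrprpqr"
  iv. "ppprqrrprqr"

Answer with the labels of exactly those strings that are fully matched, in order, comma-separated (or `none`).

i. "rpprpqr" → no match
ii. "rrrrprpqp" → no match
iii. "ppprrprpqr" → no match
iv. "ppprqrrprqr" → match

iv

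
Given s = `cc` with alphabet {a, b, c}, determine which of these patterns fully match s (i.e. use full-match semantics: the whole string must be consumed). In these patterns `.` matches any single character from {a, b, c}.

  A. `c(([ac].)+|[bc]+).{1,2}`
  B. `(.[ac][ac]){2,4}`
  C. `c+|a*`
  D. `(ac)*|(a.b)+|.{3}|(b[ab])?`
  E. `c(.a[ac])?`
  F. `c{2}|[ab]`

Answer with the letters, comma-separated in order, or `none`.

A → no match
B → no match
C → match
D → no match
E → no match
F → match

C, F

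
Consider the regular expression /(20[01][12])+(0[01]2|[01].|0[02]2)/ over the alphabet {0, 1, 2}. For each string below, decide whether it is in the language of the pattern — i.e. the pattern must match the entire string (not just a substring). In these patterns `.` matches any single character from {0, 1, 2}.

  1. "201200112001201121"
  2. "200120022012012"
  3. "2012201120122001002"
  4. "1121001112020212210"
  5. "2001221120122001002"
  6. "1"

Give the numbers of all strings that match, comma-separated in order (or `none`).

1 → no match
2 → match
3 → match
4 → no match — must start with "20"
5 → no match
6 → no match — must start with "20"

2, 3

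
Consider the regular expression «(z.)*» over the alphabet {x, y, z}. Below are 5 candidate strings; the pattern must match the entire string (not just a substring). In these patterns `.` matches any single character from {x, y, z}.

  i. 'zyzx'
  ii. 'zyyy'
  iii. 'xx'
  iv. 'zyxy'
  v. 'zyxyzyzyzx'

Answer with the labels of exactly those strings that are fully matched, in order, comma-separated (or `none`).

i → match
ii → no match
iii → no match
iv → no match
v → no match

i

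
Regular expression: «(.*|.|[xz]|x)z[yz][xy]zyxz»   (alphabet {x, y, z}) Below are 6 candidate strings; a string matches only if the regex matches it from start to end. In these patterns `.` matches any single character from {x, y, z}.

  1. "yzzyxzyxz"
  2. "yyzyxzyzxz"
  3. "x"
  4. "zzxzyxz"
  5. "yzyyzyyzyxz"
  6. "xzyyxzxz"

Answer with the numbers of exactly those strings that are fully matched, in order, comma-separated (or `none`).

1, 4, 5

1 → match
2 → no match — must end with "zyxz"
3 → no match — must end with "zyxz"
4 → match
5 → match
6 → no match — must end with "zyxz"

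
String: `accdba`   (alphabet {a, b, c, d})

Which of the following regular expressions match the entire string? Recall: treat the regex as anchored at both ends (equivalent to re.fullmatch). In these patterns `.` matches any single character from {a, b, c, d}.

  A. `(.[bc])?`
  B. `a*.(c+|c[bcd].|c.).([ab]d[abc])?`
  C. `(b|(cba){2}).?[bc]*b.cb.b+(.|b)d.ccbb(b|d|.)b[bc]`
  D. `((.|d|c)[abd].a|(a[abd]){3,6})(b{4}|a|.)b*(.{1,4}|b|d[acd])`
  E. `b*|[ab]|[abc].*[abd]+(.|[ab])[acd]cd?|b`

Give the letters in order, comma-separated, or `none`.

B

A → no match
B → match
C → no match
D → no match
E → no match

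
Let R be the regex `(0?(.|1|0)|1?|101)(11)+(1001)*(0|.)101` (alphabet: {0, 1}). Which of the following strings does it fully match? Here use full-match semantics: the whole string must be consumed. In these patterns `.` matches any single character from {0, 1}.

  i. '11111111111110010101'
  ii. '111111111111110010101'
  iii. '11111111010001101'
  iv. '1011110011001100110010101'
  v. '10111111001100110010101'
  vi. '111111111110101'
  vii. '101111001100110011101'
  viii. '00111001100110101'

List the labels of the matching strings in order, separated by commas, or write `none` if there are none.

i, ii, iv, v, vi, vii

i → match
ii → match
iii → no match
iv → match
v → match
vi → match
vii → match
viii → no match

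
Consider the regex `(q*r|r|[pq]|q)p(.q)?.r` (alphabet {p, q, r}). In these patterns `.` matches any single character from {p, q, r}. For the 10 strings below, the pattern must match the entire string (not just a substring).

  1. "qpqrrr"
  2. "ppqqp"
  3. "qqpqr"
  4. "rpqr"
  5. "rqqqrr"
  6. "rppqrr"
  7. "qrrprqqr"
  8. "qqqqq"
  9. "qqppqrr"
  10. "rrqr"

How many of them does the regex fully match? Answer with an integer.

2

1. "qpqrrr" → no match
2. "ppqqp" → no match — must end with "r"
3. "qqpqr" → no match
4. "rpqr" → match
5. "rqqqrr" → no match
6. "rppqrr" → match
7. "qrrprqqr" → no match
8. "qqqqq" → no match — must end with "r"
9. "qqppqrr" → no match
10. "rrqr" → no match
Total matched: 2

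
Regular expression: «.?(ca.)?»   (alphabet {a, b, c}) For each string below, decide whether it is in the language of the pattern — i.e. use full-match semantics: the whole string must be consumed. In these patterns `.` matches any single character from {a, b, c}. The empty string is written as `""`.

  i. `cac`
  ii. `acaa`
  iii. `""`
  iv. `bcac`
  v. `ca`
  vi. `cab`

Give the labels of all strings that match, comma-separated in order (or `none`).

i, ii, iii, iv, vi

i → match
ii → match
iii → match
iv → match
v → no match
vi → match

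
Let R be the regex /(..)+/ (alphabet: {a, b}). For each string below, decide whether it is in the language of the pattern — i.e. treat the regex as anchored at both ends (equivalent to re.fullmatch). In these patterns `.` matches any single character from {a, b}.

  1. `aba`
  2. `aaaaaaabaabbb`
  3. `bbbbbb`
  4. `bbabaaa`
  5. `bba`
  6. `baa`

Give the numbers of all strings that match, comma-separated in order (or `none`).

3

1 → no match
2 → no match
3 → match
4 → no match
5 → no match
6 → no match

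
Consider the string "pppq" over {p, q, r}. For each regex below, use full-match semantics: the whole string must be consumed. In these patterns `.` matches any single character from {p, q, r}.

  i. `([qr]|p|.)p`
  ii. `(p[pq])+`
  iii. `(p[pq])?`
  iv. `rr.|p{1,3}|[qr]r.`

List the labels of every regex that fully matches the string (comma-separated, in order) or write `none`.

ii

i → no match — must end with "p"
ii → match
iii → no match
iv → no match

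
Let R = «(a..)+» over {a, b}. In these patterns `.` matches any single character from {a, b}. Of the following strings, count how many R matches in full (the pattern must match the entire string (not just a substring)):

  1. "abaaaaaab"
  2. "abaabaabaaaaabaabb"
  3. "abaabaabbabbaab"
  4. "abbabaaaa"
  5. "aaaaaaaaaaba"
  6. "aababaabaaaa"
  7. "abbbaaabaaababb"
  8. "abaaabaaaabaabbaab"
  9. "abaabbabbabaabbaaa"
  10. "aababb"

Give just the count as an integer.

9

1 → match
2 → match
3 → match
4 → match
5 → match
6 → match
7 → no match
8 → match
9 → match
10 → match
Total matched: 9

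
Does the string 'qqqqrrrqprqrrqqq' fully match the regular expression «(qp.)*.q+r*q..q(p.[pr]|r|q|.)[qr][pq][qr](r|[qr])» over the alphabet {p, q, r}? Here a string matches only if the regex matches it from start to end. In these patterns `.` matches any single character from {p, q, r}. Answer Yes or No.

Yes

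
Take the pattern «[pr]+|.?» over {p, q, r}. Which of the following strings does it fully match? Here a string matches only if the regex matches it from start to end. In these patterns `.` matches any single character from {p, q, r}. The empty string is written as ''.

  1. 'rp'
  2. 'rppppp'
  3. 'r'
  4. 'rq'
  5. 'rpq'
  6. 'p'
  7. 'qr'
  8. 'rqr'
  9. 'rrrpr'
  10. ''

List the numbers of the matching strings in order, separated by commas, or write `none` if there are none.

1 → match
2 → match
3 → match
4 → no match
5 → no match
6 → match
7 → no match
8 → no match
9 → match
10 → match

1, 2, 3, 6, 9, 10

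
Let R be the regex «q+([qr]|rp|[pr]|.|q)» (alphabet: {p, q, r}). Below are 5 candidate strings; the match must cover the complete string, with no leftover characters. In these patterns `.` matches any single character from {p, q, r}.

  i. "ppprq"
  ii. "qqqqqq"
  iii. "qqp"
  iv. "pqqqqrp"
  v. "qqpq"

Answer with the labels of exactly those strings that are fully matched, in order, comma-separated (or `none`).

i → no match — must start with "q"
ii → match
iii → match
iv → no match — must start with "q"
v → no match

ii, iii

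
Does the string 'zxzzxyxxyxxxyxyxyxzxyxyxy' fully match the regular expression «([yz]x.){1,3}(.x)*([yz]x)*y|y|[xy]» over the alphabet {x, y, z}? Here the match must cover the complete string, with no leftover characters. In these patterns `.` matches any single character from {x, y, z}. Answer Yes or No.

Yes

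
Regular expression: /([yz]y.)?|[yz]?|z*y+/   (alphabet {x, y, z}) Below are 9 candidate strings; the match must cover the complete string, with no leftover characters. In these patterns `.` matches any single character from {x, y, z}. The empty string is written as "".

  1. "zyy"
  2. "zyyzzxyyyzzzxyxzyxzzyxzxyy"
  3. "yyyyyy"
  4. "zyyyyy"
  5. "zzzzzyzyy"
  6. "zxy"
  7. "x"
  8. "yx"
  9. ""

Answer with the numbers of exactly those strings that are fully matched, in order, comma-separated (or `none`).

1 → match
2 → no match
3 → match
4 → match
5 → no match
6 → no match
7 → no match
8 → no match
9 → match

1, 3, 4, 9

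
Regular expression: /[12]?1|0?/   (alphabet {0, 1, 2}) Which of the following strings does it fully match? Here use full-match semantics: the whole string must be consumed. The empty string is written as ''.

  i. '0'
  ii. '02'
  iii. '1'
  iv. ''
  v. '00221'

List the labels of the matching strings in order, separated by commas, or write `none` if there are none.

i. '0' → match
ii. '02' → no match
iii. '1' → match
iv. '' → match
v. '00221' → no match

i, iii, iv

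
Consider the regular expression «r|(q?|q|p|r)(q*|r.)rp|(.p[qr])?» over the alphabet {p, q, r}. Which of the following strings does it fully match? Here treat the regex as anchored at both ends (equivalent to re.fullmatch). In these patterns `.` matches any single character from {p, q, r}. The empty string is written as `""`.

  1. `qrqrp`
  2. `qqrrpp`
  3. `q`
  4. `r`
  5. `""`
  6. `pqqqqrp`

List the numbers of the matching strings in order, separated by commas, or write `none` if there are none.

1 → match
2 → no match
3 → no match
4 → match
5 → match
6 → match

1, 4, 5, 6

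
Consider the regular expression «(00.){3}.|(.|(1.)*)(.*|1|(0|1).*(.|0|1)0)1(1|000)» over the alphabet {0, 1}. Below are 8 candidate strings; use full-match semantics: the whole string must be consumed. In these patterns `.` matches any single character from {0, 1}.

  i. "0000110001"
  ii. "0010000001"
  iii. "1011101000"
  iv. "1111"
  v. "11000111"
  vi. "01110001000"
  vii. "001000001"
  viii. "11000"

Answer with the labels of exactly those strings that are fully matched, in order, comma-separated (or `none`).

ii, iii, iv, v, vi, viii

i → no match
ii → match
iii → match
iv → match
v → match
vi → match
vii → no match
viii → match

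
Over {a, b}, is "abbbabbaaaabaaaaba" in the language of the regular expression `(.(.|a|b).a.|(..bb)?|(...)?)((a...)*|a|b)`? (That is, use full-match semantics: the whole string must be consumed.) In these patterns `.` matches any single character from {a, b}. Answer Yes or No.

No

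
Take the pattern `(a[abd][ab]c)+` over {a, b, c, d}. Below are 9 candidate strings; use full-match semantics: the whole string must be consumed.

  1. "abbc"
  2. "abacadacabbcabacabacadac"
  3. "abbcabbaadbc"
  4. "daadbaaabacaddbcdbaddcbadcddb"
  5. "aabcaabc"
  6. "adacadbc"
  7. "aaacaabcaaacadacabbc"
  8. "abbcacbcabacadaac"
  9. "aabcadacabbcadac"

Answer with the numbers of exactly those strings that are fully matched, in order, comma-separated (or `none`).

1, 2, 5, 6, 7, 9

1 → match
2 → match
3 → no match
4 → no match — must start with "a"
5 → match
6 → match
7 → match
8 → no match
9 → match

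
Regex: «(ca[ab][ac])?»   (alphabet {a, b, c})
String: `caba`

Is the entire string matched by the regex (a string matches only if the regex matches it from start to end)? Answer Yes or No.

Yes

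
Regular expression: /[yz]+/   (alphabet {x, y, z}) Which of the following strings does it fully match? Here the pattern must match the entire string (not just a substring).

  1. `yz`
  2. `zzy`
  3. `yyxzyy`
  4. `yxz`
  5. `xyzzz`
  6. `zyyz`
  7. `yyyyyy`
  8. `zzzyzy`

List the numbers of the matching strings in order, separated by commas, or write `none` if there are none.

1 → match
2 → match
3 → no match
4 → no match
5 → no match
6 → match
7 → match
8 → match

1, 2, 6, 7, 8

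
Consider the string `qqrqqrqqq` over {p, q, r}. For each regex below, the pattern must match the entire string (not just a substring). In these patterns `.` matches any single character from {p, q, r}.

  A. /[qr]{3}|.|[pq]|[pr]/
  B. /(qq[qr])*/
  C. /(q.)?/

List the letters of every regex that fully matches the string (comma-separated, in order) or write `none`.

B

A → no match
B → match
C → no match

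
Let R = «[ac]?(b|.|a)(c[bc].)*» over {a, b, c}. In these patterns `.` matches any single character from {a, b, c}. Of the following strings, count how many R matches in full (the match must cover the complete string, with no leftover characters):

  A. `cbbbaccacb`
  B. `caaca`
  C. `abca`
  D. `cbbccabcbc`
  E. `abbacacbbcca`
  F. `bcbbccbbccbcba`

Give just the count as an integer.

0

A → no match
B → no match
C → no match
D → no match
E → no match
F → no match
Total matched: 0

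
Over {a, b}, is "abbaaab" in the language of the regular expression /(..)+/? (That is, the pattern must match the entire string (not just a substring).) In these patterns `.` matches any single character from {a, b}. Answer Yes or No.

No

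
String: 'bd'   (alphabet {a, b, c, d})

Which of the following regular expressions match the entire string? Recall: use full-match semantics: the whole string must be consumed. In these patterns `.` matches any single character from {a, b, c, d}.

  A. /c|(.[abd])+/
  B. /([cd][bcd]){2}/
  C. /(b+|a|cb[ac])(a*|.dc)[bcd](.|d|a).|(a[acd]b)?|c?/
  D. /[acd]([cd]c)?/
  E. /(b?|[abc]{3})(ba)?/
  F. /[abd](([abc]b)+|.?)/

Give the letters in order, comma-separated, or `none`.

A → match
B → no match
C → no match
D → no match
E → no match
F → match

A, F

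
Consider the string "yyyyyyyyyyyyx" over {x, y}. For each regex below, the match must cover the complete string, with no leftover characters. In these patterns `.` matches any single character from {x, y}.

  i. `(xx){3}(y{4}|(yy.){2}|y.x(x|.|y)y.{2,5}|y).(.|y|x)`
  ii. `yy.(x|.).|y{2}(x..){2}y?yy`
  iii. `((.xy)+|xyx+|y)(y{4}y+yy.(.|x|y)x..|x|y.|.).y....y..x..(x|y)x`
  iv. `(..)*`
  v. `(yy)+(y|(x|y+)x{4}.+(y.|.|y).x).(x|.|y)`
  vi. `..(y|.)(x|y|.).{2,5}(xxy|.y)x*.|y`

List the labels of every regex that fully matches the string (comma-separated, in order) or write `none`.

i → no match — must start with "xx"
ii → no match
iii → no match
iv → no match
v → match
vi → no match

v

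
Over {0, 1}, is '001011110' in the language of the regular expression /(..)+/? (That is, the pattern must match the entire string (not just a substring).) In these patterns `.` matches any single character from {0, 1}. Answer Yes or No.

No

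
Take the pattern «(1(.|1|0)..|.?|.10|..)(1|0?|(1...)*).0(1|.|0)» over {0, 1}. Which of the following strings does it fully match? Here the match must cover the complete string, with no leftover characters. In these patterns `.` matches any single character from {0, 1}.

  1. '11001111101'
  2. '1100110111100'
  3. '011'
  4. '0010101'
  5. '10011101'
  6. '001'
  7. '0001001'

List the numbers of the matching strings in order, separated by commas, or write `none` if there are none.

1 → match
2 → no match
3 → no match
4 → no match
5 → match
6 → match
7 → no match

1, 5, 6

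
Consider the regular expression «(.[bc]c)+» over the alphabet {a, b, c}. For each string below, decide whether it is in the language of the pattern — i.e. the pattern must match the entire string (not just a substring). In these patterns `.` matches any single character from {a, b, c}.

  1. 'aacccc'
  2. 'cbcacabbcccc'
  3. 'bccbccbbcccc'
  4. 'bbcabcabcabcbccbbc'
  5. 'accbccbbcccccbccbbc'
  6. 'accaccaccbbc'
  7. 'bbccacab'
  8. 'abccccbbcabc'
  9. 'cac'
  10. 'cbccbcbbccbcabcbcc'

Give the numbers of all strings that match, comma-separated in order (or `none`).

3, 4, 6, 8, 10

1 → no match
2 → no match
3 → match
4 → match
5 → no match
6 → match
7 → no match — must end with 'c'
8 → match
9 → no match
10 → match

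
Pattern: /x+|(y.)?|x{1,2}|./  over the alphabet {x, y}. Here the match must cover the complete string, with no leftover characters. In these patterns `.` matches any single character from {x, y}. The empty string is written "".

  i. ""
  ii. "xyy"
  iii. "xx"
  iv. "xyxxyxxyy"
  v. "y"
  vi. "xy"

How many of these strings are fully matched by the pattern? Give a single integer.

i → match
ii → no match
iii → match
iv → no match
v → match
vi → no match
Total matched: 3

3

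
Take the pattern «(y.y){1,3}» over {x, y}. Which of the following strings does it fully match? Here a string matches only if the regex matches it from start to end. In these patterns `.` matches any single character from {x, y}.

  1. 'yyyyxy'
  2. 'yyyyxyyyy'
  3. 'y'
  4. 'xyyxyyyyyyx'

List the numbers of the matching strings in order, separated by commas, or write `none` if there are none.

1, 2

1. 'yyyyxy' → match
2. 'yyyyxyyyy' → match
3. 'y' → no match
4. 'xyyxyyyyyyx' → no match — must start with 'y'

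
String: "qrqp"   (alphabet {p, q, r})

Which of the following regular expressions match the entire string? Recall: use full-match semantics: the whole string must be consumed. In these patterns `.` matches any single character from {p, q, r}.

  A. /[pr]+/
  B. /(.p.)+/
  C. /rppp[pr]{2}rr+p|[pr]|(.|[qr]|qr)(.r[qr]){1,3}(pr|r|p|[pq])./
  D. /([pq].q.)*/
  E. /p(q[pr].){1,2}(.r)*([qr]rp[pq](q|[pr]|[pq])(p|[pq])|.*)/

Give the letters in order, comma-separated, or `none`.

D

A → no match
B → no match
C → no match
D → match
E → no match — must start with "pq"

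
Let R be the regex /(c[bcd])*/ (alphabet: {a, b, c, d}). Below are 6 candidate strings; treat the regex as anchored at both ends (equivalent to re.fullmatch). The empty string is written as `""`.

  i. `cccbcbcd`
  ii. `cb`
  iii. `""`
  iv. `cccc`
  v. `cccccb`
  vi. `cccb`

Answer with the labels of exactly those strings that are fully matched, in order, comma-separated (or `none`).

i → match
ii → match
iii → match
iv → match
v → match
vi → match

i, ii, iii, iv, v, vi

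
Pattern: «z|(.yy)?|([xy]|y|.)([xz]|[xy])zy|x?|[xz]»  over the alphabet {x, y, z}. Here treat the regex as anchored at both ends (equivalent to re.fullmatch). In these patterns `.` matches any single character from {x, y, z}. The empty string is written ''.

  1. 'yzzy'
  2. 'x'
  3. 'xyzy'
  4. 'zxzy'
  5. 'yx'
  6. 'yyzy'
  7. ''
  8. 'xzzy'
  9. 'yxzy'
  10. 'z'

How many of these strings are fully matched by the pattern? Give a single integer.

1 → match
2 → match
3 → match
4 → match
5 → no match
6 → match
7 → match
8 → match
9 → match
10 → match
Total matched: 9

9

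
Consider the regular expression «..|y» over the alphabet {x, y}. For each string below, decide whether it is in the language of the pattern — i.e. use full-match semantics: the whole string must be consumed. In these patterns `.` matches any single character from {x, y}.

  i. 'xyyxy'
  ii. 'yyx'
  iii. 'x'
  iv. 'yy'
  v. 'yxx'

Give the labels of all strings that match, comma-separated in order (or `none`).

i → no match
ii → no match
iii → no match
iv → match
v → no match

iv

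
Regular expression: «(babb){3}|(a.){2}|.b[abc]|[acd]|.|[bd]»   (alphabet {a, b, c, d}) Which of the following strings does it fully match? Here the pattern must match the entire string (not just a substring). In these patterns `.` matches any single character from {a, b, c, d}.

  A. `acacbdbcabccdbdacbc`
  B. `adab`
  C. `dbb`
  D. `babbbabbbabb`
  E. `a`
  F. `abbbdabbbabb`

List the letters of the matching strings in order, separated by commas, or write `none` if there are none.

A → no match
B → match
C → match
D → match
E → match
F → no match

B, C, D, E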